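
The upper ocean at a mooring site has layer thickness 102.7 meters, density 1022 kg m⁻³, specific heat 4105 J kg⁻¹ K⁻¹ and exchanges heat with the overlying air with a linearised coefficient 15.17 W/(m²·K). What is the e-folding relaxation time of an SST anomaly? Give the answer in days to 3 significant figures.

329 days

Areal heat capacity C = ρ c_p D = 1022 × 4105 × 102.7 = 4.31×10^8 J/(m^2 K).
Relaxation time τ = C / λ = 4.31×10^8 / 15.17 = 2.84×10^7 s.
In days: 2.84×10^7 s / (86400 s/day) = 329 days.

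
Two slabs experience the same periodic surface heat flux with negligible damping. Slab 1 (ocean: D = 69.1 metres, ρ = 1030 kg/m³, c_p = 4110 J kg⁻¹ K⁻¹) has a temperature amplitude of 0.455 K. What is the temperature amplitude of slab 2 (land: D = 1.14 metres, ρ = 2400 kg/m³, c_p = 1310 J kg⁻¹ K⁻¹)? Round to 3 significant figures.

37.1 K

C_ocean = 2.93×10^8 J/(m²·K); C_land = 3.58×10^6 J/(m²·K).
A ∝ 1/C ⇒ A_land = A_ocean × C_ocean/C_land = 0.455 × 81.6 = 37.1 K.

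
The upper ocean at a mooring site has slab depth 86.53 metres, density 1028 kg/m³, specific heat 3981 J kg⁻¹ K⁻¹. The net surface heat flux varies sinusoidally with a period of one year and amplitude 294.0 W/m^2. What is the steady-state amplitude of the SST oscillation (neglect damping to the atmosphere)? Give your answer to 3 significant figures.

4.17 K

Areal heat capacity C = ρ c_p D = 1028 × 3981 × 86.53 = 3.54×10^8 J m⁻² K⁻¹.
Angular frequency ω = 2π / T = 2π / 3.15×10^7 s = 1.99×10^-7 s⁻¹.
Cω = 3.54×10^8 × 1.99×10^-7 = 70.6 W/(m²·K).
Amplitude A = F₀ / (Cω) = 294.0 / 70.6 = 4.17 K.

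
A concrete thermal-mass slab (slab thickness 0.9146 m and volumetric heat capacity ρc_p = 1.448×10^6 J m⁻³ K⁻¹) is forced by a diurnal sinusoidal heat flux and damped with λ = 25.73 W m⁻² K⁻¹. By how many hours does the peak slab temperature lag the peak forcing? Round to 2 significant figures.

5.0 hours

Areal heat capacity C = ρc_p × D = 1.448×10^6 × 0.9146 = 1.32×10^6 J/(m²·K).
ω = 2π / 86400 s = 7.27×10^-5 s⁻¹.
Phase lag φ = arctan(Cω/λ) = arctan(96.3/25.73) = 1.31 rad.
Time lag = φ / ω = 1.31 / 7.27×10^-5 = 18000 s = 5.00 hours.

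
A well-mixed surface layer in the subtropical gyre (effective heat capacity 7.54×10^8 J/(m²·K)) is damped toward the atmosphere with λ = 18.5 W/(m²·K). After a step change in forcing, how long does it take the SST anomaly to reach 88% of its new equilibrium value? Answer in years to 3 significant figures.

Areal heat capacity C = 7.54×10^8 J/(m²·K) (given).
τ = C / λ = 7.54×10^8 / 18.5 = 4.08×10^7 s.
Fraction reached: 1 − e^(−t/τ) = 0.88 ⇒ t = −τ ln(1 − 0.88) = τ × 2.12.
t = 8.64×10^7 s = 2.74 years.

2.74 years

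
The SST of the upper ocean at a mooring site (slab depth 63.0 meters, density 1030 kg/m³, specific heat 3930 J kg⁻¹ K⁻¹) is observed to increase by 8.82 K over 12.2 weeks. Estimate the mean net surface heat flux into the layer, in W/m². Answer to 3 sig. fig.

Areal heat capacity C = ρ c_p D = 1030 × 3930 × 63.0 = 2.55×10^8 J/(m^2 K).
Required heat per unit area: Q = C ΔT = 2.55×10^8 × 8.82 = 2.25×10^9 J/m².
Flux F = Q / Δt = 2.25×10^9 / 7.38×10^6 s = 305 W/m².

305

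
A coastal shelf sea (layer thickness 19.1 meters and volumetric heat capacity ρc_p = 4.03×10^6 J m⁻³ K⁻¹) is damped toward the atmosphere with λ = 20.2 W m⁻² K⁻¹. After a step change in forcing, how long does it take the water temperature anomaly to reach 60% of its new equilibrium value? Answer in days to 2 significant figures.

Areal heat capacity C = ρc_p × D = 4.03×10^6 × 19.1 = 7.70×10^7 J/(m^2 K).
τ = C / λ = 7.70×10^7 / 20.2 = 3.81×10^6 s.
Fraction reached: 1 − e^(−t/τ) = 0.60 ⇒ t = −τ ln(1 − 0.60) = τ × 0.916.
t = 3.49×10^6 s = 40.4 days.

40 days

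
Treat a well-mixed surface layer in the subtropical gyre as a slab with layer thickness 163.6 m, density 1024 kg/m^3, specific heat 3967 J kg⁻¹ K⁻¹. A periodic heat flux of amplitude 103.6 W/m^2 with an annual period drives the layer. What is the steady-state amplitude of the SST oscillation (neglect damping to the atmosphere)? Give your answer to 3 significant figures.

0.782 K

Areal heat capacity C = ρ c_p D = 1024 × 3967 × 163.6 = 6.65×10^8 J/(m²·K).
Angular frequency ω = 2π / T = 2π / 3.15×10^7 s = 1.99×10^-7 s⁻¹.
Cω = 6.65×10^8 × 1.99×10^-7 = 132 W/(m²·K).
Amplitude A = F₀ / (Cω) = 103.6 / 132 = 0.782 K.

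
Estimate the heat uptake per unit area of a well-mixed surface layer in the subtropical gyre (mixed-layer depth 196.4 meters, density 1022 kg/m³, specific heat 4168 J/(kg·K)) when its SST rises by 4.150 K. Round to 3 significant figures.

3.47×10^9

Areal heat capacity C = ρ c_p D = 1022 × 4168 × 196.4 = 8.37×10^8 J/(m^2 K).
ΔQ = C ΔT = 8.37×10^8 × 4.150 = 3.47×10^9 J/m².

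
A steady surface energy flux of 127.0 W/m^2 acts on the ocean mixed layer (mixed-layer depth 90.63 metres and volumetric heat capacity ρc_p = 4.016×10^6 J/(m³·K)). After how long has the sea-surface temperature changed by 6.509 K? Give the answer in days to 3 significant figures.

216 days

Areal heat capacity C = ρc_p × D = 4.016×10^6 × 90.63 = 3.64×10^8 J m⁻² K⁻¹.
Time required: Δt = C ΔT / F = 3.64×10^8 × 6.509 / 127.0 = 1.87×10^7 s.
In days: 1.87×10^7 s / (86400 s/day) = 216 days.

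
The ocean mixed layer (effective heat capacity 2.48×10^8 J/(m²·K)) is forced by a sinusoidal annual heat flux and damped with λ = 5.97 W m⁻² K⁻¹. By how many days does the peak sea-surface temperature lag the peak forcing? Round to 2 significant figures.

84 days

Areal heat capacity C = 2.48×10^8 J/(m²·K) (given).
ω = 2π / 3.15×10^7 s = 1.99×10^-7 s⁻¹.
Phase lag φ = arctan(Cω/λ) = arctan(49.4/5.97) = 1.45 rad.
Time lag = φ / ω = 1.45 / 1.99×10^-7 = 7.28×10^6 s = 84.3 days.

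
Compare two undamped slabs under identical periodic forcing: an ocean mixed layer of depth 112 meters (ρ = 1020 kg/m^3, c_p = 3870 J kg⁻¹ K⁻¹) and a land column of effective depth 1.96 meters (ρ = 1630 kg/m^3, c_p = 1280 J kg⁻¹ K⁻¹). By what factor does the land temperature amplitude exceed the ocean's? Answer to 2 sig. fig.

110

C_ocean = 1020 × 3870 × 112 = 4.42×10^8 J/(m²·K).
C_land = 1630 × 1280 × 1.96 = 4.09×10^6 J/(m²·K).
Undamped amplitude ∝ 1/C, so A_land/A_ocean = C_ocean/C_land = 108.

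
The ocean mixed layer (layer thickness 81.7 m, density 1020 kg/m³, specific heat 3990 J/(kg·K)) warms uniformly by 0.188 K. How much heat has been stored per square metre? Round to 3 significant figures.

6.25×10^7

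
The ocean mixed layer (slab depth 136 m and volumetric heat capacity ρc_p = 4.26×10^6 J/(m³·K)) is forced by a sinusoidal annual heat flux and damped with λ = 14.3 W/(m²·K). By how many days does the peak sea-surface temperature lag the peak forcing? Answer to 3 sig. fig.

84.1 days

Areal heat capacity C = ρc_p × D = 4.26×10^6 × 136 = 5.79×10^8 J/(m²·K).
ω = 2π / 3.15×10^7 s = 1.99×10^-7 s⁻¹.
Phase lag φ = arctan(Cω/λ) = arctan(115/14.3) = 1.45 rad.
Time lag = φ / ω = 1.45 / 1.99×10^-7 = 7.27×10^6 s = 84.1 days.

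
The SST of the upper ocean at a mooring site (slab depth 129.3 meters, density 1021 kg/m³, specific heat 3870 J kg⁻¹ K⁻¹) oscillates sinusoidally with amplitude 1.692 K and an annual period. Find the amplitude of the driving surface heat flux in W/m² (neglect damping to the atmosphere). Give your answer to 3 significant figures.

Areal heat capacity C = ρ c_p D = 1021 × 3870 × 129.3 = 5.11×10^8 J/(m²·K).
ω = 2π / 3.15×10^7 s = 1.99×10^-7 s⁻¹.
Cω = 5.11×10^8 × 1.99×10^-7 = 102 W/(m²·K).
F₀ = A × Cω = 1.692 × 102 = 172 W/m².

172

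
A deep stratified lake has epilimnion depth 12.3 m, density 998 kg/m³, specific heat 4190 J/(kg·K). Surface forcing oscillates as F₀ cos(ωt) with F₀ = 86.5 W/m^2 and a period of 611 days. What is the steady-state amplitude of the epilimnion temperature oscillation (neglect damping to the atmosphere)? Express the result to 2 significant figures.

Areal heat capacity C = ρ c_p D = 998 × 4190 × 12.3 = 5.14×10^7 J/(m^2 K).
Angular frequency ω = 2π / T = 2π / 5.28×10^7 s = 1.19×10^-7 s⁻¹.
Cω = 5.14×10^7 × 1.19×10^-7 = 6.12 W/(m²·K).
Amplitude A = F₀ / (Cω) = 86.5 / 6.12 = 14.1 K.

14 K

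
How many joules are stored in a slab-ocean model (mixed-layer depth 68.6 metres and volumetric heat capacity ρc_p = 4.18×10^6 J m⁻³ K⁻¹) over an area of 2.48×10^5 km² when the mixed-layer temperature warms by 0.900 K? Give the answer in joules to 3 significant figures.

Areal heat capacity C = ρc_p × D = 4.18×10^6 × 68.6 = 2.87×10^8 J m⁻² K⁻¹.
Heat per unit area: q = C ΔT = 2.87×10^8 × 0.900 = 2.58×10^8 J/m².
Total heat: Q = q × A = 2.58×10^8 × (2.48×10^5 × 10⁶ m²) = 6.40×10^19 J.

6.40×10^19 J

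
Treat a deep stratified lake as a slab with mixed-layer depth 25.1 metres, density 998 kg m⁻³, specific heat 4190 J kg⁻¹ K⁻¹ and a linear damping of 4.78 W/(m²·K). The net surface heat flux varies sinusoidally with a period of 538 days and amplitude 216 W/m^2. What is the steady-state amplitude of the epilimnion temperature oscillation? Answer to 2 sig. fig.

14 K

Areal heat capacity C = ρ c_p D = 998 × 4190 × 25.1 = 1.05×10^8 J m⁻² K⁻¹.
Angular frequency ω = 2π / T = 2π / 4.65×10^7 s = 1.35×10^-7 s⁻¹.
√((Cω)² + λ²) = √((14.2)² + 4.78²) = 15.0 W/(m²·K).
Amplitude A = F₀ / √((Cω)²+λ²) = 216 / 15.0 = 14.4 K.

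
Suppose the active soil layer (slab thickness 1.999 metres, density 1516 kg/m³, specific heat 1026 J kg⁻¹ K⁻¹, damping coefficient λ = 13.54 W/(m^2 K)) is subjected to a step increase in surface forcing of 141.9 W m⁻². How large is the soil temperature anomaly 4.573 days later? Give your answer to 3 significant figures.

8.60 K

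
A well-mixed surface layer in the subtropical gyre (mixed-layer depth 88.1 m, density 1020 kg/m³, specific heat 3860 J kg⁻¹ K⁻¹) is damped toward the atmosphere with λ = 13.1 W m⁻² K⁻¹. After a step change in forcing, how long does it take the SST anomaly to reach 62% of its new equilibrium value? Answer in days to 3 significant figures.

297 days

Areal heat capacity C = ρ c_p D = 1020 × 3860 × 88.1 = 3.47×10^8 J/(m^2 K).
τ = C / λ = 3.47×10^8 / 13.1 = 2.65×10^7 s.
Fraction reached: 1 − e^(−t/τ) = 0.62 ⇒ t = −τ ln(1 − 0.62) = τ × 0.968.
t = 2.56×10^7 s = 297 days.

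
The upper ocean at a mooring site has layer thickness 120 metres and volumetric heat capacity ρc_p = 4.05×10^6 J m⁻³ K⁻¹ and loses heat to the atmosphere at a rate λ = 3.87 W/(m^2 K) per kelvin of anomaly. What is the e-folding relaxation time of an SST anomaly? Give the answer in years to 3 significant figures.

Areal heat capacity C = ρc_p × D = 4.05×10^6 × 120 = 4.86×10^8 J m⁻² K⁻¹.
Relaxation time τ = C / λ = 4.86×10^8 / 3.87 = 1.26×10^8 s.
In years: 1.26×10^8 s / (3.156×10^7 s/year) = 3.98 years.

3.98 years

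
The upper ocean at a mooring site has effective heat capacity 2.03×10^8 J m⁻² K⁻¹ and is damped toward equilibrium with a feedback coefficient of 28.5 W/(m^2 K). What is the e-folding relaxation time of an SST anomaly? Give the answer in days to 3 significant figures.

Areal heat capacity C = 2.03×10^8 J m⁻² K⁻¹ (given).
Relaxation time τ = C / λ = 2.03×10^8 / 28.5 = 7.12×10^6 s.
In days: 7.12×10^6 s / (86400 s/day) = 82.4 days.

82.4 days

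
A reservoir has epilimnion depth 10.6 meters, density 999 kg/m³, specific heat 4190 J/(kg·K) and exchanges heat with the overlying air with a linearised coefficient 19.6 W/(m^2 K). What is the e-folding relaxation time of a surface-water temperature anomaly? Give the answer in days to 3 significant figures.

26.2 days

Areal heat capacity C = ρ c_p D = 999 × 4190 × 10.6 = 4.44×10^7 J m⁻² K⁻¹.
Relaxation time τ = C / λ = 4.44×10^7 / 19.6 = 2.26×10^6 s.
In days: 2.26×10^6 s / (86400 s/day) = 26.2 days.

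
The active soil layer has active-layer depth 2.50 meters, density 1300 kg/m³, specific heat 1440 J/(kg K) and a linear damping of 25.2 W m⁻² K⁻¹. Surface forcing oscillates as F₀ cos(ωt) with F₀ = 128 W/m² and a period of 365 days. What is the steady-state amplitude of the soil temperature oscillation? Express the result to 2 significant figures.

Areal heat capacity C = ρ c_p D = 1300 × 1440 × 2.50 = 4.68×10^6 J/(m²·K).
Angular frequency ω = 2π / T = 2π / 3.15×10^7 s = 1.99×10^-7 s⁻¹.
√((Cω)² + λ²) = √((0.932)² + 25.2²) = 25.2 W/(m²·K).
Amplitude A = F₀ / √((Cω)²+λ²) = 128 / 25.2 = 5.08 K.

5.1 K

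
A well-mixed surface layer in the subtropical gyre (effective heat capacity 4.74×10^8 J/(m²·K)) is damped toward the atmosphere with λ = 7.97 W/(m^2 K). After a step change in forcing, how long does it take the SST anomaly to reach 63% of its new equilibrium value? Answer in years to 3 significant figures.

Areal heat capacity C = 4.74×10^8 J/(m²·K) (given).
τ = C / λ = 4.74×10^8 / 7.97 = 5.95×10^7 s.
Fraction reached: 1 − e^(−t/τ) = 0.63 ⇒ t = −τ ln(1 − 0.63) = τ × 0.994.
t = 5.91×10^7 s = 1.87 years.

1.87 years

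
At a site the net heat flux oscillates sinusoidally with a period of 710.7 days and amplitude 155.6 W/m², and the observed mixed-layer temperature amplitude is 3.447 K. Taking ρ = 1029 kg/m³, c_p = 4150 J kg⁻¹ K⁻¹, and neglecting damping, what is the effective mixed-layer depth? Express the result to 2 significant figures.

100 m

ω = 2π / 6.14×10^7 s = 1.02×10^-7 s⁻¹.
Required C = F₀ / (A ω) = 155.6 / (3.447 × 1.02×10^-7) = 4.41×10^8 J/(m²·K).
D = C / (ρ c_p) = 4.41×10^8 / (1029 × 4150) = 103 m.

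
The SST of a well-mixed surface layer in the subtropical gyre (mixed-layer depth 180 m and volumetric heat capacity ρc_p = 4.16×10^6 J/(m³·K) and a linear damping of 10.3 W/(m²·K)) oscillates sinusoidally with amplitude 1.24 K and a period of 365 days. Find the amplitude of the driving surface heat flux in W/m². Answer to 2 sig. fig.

190

Areal heat capacity C = ρc_p × D = 4.16×10^6 × 180 = 7.49×10^8 J/(m^2 K).
ω = 2π / 3.15×10^7 s = 1.99×10^-7 s⁻¹.
√((Cω)² + λ²) = √((149)² + 10.3²) = 150 W/(m²·K).
F₀ = A × √((Cω)²+λ²) = 1.24 × 150 = 185 W/m².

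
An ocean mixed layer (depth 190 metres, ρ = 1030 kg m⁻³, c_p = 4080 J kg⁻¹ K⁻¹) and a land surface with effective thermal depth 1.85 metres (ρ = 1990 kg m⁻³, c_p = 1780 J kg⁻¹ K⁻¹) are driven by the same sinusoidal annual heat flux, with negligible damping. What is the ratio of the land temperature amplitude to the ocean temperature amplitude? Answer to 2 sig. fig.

C_ocean = 1030 × 4080 × 190 = 7.98×10^8 J/(m²·K).
C_land = 1990 × 1780 × 1.85 = 6.55×10^6 J/(m²·K).
Undamped amplitude ∝ 1/C, so A_land/A_ocean = C_ocean/C_land = 122.

120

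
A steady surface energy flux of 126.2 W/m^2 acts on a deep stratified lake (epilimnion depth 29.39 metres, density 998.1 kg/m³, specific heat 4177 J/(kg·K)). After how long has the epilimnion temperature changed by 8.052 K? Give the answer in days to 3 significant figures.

90.5 days

Areal heat capacity C = ρ c_p D = 998.1 × 4177 × 29.39 = 1.23×10^8 J/(m^2 K).
Time required: Δt = C ΔT / F = 1.23×10^8 × 8.052 / 126.2 = 7.82×10^6 s.
In days: 7.82×10^6 s / (86400 s/day) = 90.5 days.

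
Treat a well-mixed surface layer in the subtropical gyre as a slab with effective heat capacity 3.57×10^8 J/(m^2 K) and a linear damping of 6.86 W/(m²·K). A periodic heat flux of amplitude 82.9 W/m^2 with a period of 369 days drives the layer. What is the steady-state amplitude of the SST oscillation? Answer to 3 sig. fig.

Areal heat capacity C = 3.57×10^8 J/(m^2 K) (given).
Angular frequency ω = 2π / T = 2π / 3.19×10^7 s = 1.97×10^-7 s⁻¹.
√((Cω)² + λ²) = √((70.4)² + 6.86²) = 70.7 W/(m²·K).
Amplitude A = F₀ / √((Cω)²+λ²) = 82.9 / 70.7 = 1.17 K.

1.17 K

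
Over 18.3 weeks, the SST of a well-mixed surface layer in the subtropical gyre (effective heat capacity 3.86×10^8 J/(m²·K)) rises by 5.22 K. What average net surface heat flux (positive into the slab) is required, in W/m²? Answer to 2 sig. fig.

180

Areal heat capacity C = 3.86×10^8 J/(m²·K) (given).
Required heat per unit area: Q = C ΔT = 3.86×10^8 × 5.22 = 2.01×10^9 J/m².
Flux F = Q / Δt = 2.01×10^9 / 1.11×10^7 s = 182 W/m².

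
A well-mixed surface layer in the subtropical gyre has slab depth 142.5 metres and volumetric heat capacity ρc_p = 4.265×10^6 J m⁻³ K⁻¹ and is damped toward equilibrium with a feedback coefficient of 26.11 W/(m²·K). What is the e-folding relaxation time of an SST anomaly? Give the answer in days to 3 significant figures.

Areal heat capacity C = ρc_p × D = 4.265×10^6 × 142.5 = 6.08×10^8 J/(m²·K).
Relaxation time τ = C / λ = 6.08×10^8 / 26.11 = 2.33×10^7 s.
In days: 2.33×10^7 s / (86400 s/day) = 269 days.

269 days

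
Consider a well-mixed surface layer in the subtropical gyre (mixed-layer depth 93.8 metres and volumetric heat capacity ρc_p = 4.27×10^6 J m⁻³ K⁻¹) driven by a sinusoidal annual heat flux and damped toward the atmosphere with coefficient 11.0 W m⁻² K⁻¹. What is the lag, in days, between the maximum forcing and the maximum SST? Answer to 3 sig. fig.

Areal heat capacity C = ρc_p × D = 4.27×10^6 × 93.8 = 4.01×10^8 J m⁻² K⁻¹.
ω = 2π / 3.15×10^7 s = 1.99×10^-7 s⁻¹.
Phase lag φ = arctan(Cω/λ) = arctan(79.8/11.0) = 1.43 rad.
Time lag = φ / ω = 1.43 / 1.99×10^-7 = 7.20×10^6 s = 83.3 days.

83.3 days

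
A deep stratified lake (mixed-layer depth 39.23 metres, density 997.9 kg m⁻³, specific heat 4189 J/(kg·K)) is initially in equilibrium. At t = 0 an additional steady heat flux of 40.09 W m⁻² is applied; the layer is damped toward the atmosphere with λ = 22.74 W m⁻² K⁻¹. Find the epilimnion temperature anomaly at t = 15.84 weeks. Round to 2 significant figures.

Areal heat capacity C = ρ c_p D = 997.9 × 4189 × 39.23 = 1.64×10^8 J/(m^2 K).
τ = C / λ = 1.64×10^8 / 22.74 = 7.21×10^6 s.
Equilibrium anomaly ΔT_eq = F / λ = 40.09 / 22.74 = 1.76 K.
t = 15.84 weeks = 9.58×10^6 s, so t/τ = 1.33.
ΔT(t) = ΔT_eq (1 − e^(−t/τ)) = 1.76 × (1 − e^−1.33) = 1.30 K.

1.3 K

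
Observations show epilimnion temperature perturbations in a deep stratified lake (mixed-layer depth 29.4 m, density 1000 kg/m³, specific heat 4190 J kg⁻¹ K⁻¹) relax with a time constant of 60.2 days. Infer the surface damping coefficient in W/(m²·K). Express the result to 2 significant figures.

24

Areal heat capacity C = ρ c_p D = 1000 × 4190 × 29.4 = 1.23×10^8 J/(m^2 K).
τ = 60.2 days = 5.20×10^6 s.
λ = C / τ = 1.23×10^8 / 5.20×10^6 = 23.7 W/(m²·K).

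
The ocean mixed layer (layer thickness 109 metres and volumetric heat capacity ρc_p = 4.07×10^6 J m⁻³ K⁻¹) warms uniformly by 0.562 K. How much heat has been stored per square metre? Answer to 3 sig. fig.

2.49×10^8

Areal heat capacity C = ρc_p × D = 4.07×10^6 × 109 = 4.44×10^8 J/(m²·K).
ΔQ = C ΔT = 4.44×10^8 × 0.562 = 2.49×10^8 J/m².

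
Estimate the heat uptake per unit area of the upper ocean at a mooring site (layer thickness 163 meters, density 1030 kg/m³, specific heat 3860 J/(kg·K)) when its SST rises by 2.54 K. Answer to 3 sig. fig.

Areal heat capacity C = ρ c_p D = 1030 × 3860 × 163 = 6.48×10^8 J m⁻² K⁻¹.
ΔQ = C ΔT = 6.48×10^8 × 2.54 = 1.65×10^9 J/m².

1.65×10^9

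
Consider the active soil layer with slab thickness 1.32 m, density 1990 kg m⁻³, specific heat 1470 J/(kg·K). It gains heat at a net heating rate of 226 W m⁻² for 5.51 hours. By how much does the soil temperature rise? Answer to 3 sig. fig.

1.16 K

Areal heat capacity C = ρ c_p D = 1990 × 1470 × 1.32 = 3.86×10^6 J m⁻² K⁻¹.
Net heat input Q = F Δt = 226 × (5.51 hours × 3600 s/hour) = 4.48×10^6 J/m².
ΔT = Q / C = 4.48×10^6 / 3.86×10^6 = 1.16 K.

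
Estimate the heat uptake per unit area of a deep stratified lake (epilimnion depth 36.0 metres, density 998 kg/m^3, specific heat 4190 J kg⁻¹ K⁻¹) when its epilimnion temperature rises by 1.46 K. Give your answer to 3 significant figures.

2.20×10^8

Areal heat capacity C = ρ c_p D = 998 × 4190 × 36.0 = 1.51×10^8 J/(m²·K).
ΔQ = C ΔT = 1.51×10^8 × 1.46 = 2.20×10^8 J/m².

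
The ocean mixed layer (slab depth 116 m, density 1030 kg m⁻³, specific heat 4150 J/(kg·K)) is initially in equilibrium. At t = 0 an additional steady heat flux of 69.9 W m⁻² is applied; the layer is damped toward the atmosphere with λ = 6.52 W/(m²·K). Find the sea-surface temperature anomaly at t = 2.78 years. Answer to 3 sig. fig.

7.34 K

Areal heat capacity C = ρ c_p D = 1030 × 4150 × 116 = 4.96×10^8 J/(m²·K).
τ = C / λ = 4.96×10^8 / 6.52 = 7.60×10^7 s.
Equilibrium anomaly ΔT_eq = F / λ = 69.9 / 6.52 = 10.7 K.
t = 2.78 years = 8.77×10^7 s, so t/τ = 1.15.
ΔT(t) = ΔT_eq (1 − e^(−t/τ)) = 10.7 × (1 − e^−1.15) = 7.34 K.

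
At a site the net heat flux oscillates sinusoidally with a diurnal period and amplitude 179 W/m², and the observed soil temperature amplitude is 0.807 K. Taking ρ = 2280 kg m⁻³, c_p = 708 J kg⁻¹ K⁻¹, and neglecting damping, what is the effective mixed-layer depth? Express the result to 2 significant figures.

ω = 2π / 86400 s = 7.27×10^-5 s⁻¹.
Required C = F₀ / (A ω) = 179 / (0.807 × 7.27×10^-5) = 3.05×10^6 J/(m²·K).
D = C / (ρ c_p) = 3.05×10^6 / (2280 × 708) = 1.89 m.

1.9 m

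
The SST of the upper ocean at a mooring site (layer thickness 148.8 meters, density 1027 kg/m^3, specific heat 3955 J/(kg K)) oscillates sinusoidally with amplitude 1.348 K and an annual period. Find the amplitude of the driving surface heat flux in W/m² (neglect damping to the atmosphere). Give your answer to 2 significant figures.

160

Areal heat capacity C = ρ c_p D = 1027 × 3955 × 148.8 = 6.04×10^8 J m⁻² K⁻¹.
ω = 2π / 3.15×10^7 s = 1.99×10^-7 s⁻¹.
Cω = 6.04×10^8 × 1.99×10^-7 = 120 W/(m²·K).
F₀ = A × Cω = 1.348 × 120 = 162 W/m².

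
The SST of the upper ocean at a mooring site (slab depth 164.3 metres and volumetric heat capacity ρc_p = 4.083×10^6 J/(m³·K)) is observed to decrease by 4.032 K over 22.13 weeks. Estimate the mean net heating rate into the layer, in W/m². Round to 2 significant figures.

-200

Areal heat capacity C = ρc_p × D = 4.083×10^6 × 164.3 = 6.71×10^8 J m⁻² K⁻¹.
Required heat per unit area: Q = C ΔT = 6.71×10^8 × -4.032 = -2.70×10^9 J/m².
Flux F = Q / Δt = -2.70×10^9 / 1.34×10^7 s = -202 W/m².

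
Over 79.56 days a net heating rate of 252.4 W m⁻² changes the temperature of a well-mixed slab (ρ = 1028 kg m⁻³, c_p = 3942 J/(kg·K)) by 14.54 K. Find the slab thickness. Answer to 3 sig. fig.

Heat input Q = F Δt = 252.4 × 6.87×10^6 s = 1.73×10^9 J/m².
Required areal heat capacity C = Q / ΔT = 1.19×10^8 J/(m²·K).
Depth D = C / (ρ c_p) = 1.19×10^8 / (1028 × 3942) = 29.4 m.

29.4 m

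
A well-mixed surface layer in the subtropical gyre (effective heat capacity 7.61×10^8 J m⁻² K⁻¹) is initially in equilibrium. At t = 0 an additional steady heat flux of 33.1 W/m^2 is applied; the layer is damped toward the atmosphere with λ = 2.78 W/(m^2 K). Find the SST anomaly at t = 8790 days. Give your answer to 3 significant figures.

Areal heat capacity C = 7.61×10^8 J m⁻² K⁻¹ (given).
τ = C / λ = 7.61×10^8 / 2.78 = 2.74×10^8 s.
Equilibrium anomaly ΔT_eq = F / λ = 33.1 / 2.78 = 11.9 K.
t = 8790 days = 7.59×10^8 s, so t/τ = 2.77.
ΔT(t) = ΔT_eq (1 − e^(−t/τ)) = 11.9 × (1 − e^−2.77) = 11.2 K.

11.2 K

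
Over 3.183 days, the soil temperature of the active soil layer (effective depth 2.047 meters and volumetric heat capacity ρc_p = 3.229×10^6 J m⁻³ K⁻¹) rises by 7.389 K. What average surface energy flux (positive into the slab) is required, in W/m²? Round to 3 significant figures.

Areal heat capacity C = ρc_p × D = 3.229×10^6 × 2.047 = 6.61×10^6 J/(m²·K).
Required heat per unit area: Q = C ΔT = 6.61×10^6 × 7.389 = 4.88×10^7 J/m².
Flux F = Q / Δt = 4.88×10^7 / 2.75×10^5 s = 178 W/m².

178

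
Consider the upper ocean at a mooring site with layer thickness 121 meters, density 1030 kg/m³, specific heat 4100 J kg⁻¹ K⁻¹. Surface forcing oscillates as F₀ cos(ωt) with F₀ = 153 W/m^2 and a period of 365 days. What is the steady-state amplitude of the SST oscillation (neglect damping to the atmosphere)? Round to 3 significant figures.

Areal heat capacity C = ρ c_p D = 1030 × 4100 × 121 = 5.11×10^8 J/(m^2 K).
Angular frequency ω = 2π / T = 2π / 3.15×10^7 s = 1.99×10^-7 s⁻¹.
Cω = 5.11×10^8 × 1.99×10^-7 = 102 W/(m²·K).
Amplitude A = F₀ / (Cω) = 153 / 102 = 1.50 K.

1.50 K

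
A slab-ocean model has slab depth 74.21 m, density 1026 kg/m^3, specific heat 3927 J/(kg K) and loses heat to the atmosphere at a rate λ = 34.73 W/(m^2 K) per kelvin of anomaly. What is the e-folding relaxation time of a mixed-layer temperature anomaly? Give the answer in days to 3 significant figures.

99.6 days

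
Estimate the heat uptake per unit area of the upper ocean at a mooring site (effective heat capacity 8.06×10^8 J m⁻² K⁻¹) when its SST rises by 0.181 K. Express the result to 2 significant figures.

1.5×10^8

Areal heat capacity C = 8.06×10^8 J m⁻² K⁻¹ (given).
ΔQ = C ΔT = 8.06×10^8 × 0.181 = 1.46×10^8 J/m².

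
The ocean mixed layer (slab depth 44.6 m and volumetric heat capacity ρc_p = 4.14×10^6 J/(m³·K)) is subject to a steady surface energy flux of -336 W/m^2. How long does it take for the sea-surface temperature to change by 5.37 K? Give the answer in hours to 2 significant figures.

820 hours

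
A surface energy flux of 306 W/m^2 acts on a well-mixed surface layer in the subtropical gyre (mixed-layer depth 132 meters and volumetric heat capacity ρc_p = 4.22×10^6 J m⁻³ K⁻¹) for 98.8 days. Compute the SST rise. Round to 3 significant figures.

4.69 K

Areal heat capacity C = ρc_p × D = 4.22×10^6 × 132 = 5.57×10^8 J/(m²·K).
Net heat input Q = F Δt = 306 × (98.8 days × 86400 s/day) = 2.61×10^9 J/m².
ΔT = Q / C = 2.61×10^9 / 5.57×10^8 = 4.69 K.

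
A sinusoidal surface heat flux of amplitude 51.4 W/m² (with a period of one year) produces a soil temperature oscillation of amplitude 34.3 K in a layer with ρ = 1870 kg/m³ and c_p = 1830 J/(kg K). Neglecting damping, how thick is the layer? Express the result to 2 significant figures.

2.2 m

ω = 2π / 3.15×10^7 s = 1.99×10^-7 s⁻¹.
Required C = F₀ / (A ω) = 51.4 / (34.3 × 1.99×10^-7) = 7.52×10^6 J/(m²·K).
D = C / (ρ c_p) = 7.52×10^6 / (1870 × 1830) = 2.20 m.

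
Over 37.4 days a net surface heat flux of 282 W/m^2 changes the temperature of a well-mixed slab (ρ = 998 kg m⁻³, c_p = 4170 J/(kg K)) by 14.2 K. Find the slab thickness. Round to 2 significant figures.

15 m

Heat input Q = F Δt = 282 × 3.23×10^6 s = 9.11×10^8 J/m².
Required areal heat capacity C = Q / ΔT = 6.42×10^7 J/(m²·K).
Depth D = C / (ρ c_p) = 6.42×10^7 / (998 × 4170) = 15.4 m.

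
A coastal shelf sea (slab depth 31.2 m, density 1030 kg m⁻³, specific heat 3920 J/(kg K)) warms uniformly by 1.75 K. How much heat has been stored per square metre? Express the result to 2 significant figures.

2.2×10^8

Areal heat capacity C = ρ c_p D = 1030 × 3920 × 31.2 = 1.26×10^8 J m⁻² K⁻¹.
ΔQ = C ΔT = 1.26×10^8 × 1.75 = 2.20×10^8 J/m².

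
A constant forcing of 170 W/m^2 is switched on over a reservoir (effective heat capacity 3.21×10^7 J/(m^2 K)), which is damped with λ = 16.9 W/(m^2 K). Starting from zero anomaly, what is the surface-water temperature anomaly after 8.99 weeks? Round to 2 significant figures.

9.5 K

Areal heat capacity C = 3.21×10^7 J/(m^2 K) (given).
τ = C / λ = 3.21×10^7 / 16.9 = 1.90×10^6 s.
Equilibrium anomaly ΔT_eq = F / λ = 170 / 16.9 = 10.1 K.
t = 8.99 weeks = 5.44×10^6 s, so t/τ = 2.86.
ΔT(t) = ΔT_eq (1 − e^(−t/τ)) = 10.1 × (1 − e^−2.86) = 9.48 K.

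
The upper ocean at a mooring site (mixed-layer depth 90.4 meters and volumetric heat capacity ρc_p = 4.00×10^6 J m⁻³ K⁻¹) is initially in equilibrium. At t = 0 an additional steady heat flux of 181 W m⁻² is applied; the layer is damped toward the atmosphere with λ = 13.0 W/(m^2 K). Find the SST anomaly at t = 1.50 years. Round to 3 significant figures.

Areal heat capacity C = ρc_p × D = 4.00×10^6 × 90.4 = 3.62×10^8 J/(m^2 K).
τ = C / λ = 3.62×10^8 / 13.0 = 2.78×10^7 s.
Equilibrium anomaly ΔT_eq = F / λ = 181 / 13.0 = 13.9 K.
t = 1.50 years = 4.73×10^7 s, so t/τ = 1.70.
ΔT(t) = ΔT_eq (1 − e^(−t/τ)) = 13.9 × (1 − e^−1.70) = 11.4 K.

11.4 K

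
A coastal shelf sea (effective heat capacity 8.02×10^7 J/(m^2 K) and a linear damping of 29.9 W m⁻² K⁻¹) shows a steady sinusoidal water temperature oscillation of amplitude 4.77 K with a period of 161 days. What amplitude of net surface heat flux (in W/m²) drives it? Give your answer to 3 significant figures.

224

Areal heat capacity C = 8.02×10^7 J/(m^2 K) (given).
ω = 2π / 1.39×10^7 s = 4.52×10^-7 s⁻¹.
√((Cω)² + λ²) = √((36.2)² + 29.9²) = 47.0 W/(m²·K).
F₀ = A × √((Cω)²+λ²) = 4.77 × 47.0 = 224 W/m².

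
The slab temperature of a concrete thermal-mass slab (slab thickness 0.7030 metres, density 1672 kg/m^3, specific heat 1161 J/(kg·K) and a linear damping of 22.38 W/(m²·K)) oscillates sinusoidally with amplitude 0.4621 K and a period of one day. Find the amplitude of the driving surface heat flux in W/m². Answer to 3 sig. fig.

47.0

Areal heat capacity C = ρ c_p D = 1672 × 1161 × 0.7030 = 1.36×10^6 J m⁻² K⁻¹.
ω = 2π / 86400 s = 7.27×10^-5 s⁻¹.
√((Cω)² + λ²) = √((99.2)² + 22.38²) = 102 W/(m²·K).
F₀ = A × √((Cω)²+λ²) = 0.4621 × 102 = 47.0 W/m².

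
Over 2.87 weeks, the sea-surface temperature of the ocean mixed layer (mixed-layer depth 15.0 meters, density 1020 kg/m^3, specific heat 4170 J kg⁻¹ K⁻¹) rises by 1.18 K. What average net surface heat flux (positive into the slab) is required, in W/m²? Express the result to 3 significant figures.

Areal heat capacity C = ρ c_p D = 1020 × 4170 × 15.0 = 6.38×10^7 J/(m²·K).
Required heat per unit area: Q = C ΔT = 6.38×10^7 × 1.18 = 7.53×10^7 J/m².
Flux F = Q / Δt = 7.53×10^7 / 1.74×10^6 s = 43.4 W/m².

43.4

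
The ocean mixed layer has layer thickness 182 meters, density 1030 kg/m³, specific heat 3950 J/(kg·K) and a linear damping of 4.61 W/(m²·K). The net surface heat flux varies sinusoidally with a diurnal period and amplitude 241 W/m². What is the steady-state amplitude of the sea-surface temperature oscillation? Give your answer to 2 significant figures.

0.0045 K

Areal heat capacity C = ρ c_p D = 1030 × 3950 × 182 = 7.40×10^8 J m⁻² K⁻¹.
Angular frequency ω = 2π / T = 2π / 86400 s = 7.27×10^-5 s⁻¹.
√((Cω)² + λ²) = √((53800)² + 4.61²) = 53800 W/(m²·K).
Amplitude A = F₀ / √((Cω)²+λ²) = 241 / 53800 = 0.00448 K.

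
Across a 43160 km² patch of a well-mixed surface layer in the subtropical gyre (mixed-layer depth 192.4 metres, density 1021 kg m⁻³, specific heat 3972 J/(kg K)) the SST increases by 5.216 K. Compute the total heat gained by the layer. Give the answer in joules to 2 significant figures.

Areal heat capacity C = ρ c_p D = 1021 × 3972 × 192.4 = 7.80×10^8 J/(m²·K).
Heat per unit area: q = C ΔT = 7.80×10^8 × 5.216 = 4.07×10^9 J/m².
Total heat: Q = q × A = 4.07×10^9 × (43160 × 10⁶ m²) = 1.76×10^20 J.

1.8×10^20 J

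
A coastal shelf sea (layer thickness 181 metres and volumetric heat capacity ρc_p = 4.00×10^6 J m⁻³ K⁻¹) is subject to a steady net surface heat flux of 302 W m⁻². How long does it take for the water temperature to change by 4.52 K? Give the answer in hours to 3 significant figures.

3010 hours

Areal heat capacity C = ρc_p × D = 4.00×10^6 × 181 = 7.24×10^8 J/(m²·K).
Time required: Δt = C ΔT / F = 7.24×10^8 × 4.52 / 302 = 1.08×10^7 s.
In hours: 1.08×10^7 s / (3600 s/hour) = 3010 hours.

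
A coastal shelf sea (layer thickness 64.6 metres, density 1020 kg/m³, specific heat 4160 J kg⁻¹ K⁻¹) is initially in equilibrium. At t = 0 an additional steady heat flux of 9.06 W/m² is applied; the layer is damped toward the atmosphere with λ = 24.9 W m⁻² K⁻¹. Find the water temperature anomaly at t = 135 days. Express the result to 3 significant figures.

0.238 K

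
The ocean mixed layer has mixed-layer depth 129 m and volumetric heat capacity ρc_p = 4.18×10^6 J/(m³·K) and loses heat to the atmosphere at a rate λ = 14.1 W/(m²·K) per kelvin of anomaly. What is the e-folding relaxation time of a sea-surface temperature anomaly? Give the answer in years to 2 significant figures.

1.2 years

Areal heat capacity C = ρc_p × D = 4.18×10^6 × 129 = 5.39×10^8 J/(m^2 K).
Relaxation time τ = C / λ = 5.39×10^8 / 14.1 = 3.82×10^7 s.
In years: 3.82×10^7 s / (3.156×10^7 s/year) = 1.21 years.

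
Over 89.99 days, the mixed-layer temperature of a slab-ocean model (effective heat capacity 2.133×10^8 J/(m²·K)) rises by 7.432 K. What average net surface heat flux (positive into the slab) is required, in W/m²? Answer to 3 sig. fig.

204

Areal heat capacity C = 2.133×10^8 J/(m²·K) (given).
Required heat per unit area: Q = C ΔT = 2.13×10^8 × 7.432 = 1.59×10^9 J/m².
Flux F = Q / Δt = 1.59×10^9 / 7.78×10^6 s = 204 W/m².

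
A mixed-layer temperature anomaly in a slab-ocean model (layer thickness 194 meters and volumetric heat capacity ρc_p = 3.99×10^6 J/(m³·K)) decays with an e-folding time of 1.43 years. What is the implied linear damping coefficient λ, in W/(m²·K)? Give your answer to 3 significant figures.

Areal heat capacity C = ρc_p × D = 3.99×10^6 × 194 = 7.74×10^8 J m⁻² K⁻¹.
τ = 1.43 years = 4.51×10^7 s.
λ = C / τ = 7.74×10^8 / 4.51×10^7 = 17.2 W/(m²·K).

17.2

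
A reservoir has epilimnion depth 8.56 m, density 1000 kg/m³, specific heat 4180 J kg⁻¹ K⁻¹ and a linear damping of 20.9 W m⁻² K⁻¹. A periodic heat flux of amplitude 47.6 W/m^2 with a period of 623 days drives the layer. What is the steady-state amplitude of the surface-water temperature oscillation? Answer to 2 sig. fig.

2.2 K

Areal heat capacity C = ρ c_p D = 1000 × 4180 × 8.56 = 3.58×10^7 J/(m^2 K).
Angular frequency ω = 2π / T = 2π / 5.38×10^7 s = 1.17×10^-7 s⁻¹.
√((Cω)² + λ²) = √((4.18)² + 20.9²) = 21.3 W/(m²·K).
Amplitude A = F₀ / √((Cω)²+λ²) = 47.6 / 21.3 = 2.23 K.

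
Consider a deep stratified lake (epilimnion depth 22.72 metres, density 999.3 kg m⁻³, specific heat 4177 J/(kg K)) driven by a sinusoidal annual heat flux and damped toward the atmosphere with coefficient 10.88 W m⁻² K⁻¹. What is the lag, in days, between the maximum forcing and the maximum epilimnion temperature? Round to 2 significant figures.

61 days

Areal heat capacity C = ρ c_p D = 999.3 × 4177 × 22.72 = 9.48×10^7 J m⁻² K⁻¹.
ω = 2π / 3.15×10^7 s = 1.99×10^-7 s⁻¹.
Phase lag φ = arctan(Cω/λ) = arctan(18.9/10.88) = 1.05 rad.
Time lag = φ / ω = 1.05 / 1.99×10^-7 = 5.26×10^6 s = 60.9 days.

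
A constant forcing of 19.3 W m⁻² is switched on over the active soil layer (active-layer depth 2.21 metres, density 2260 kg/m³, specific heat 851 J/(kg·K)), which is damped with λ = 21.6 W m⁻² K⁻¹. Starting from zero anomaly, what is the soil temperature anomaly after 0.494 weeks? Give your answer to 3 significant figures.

0.698 K

Areal heat capacity C = ρ c_p D = 2260 × 851 × 2.21 = 4.25×10^6 J/(m^2 K).
τ = C / λ = 4.25×10^6 / 21.6 = 1.97×10^5 s.
Equilibrium anomaly ΔT_eq = F / λ = 19.3 / 21.6 = 0.894 K.
t = 0.494 weeks = 2.99×10^5 s, so t/τ = 1.52.
ΔT(t) = ΔT_eq (1 − e^(−t/τ)) = 0.894 × (1 − e^−1.52) = 0.698 K.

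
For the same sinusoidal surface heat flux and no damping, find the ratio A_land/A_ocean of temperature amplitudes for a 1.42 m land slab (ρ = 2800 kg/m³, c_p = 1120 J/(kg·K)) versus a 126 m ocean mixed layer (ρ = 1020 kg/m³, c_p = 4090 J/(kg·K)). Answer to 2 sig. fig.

120

C_ocean = 1020 × 4090 × 126 = 5.26×10^8 J/(m²·K).
C_land = 2800 × 1120 × 1.42 = 4.45×10^6 J/(m²·K).
Undamped amplitude ∝ 1/C, so A_land/A_ocean = C_ocean/C_land = 118.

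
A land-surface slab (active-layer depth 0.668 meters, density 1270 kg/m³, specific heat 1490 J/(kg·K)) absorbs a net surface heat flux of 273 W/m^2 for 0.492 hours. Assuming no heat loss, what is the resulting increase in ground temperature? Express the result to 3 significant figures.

0.383 K

Areal heat capacity C = ρ c_p D = 1270 × 1490 × 0.668 = 1.26×10^6 J m⁻² K⁻¹.
Net heat input Q = F Δt = 273 × (0.492 hours × 3600 s/hour) = 4.84×10^5 J/m².
ΔT = Q / C = 4.84×10^5 / 1.26×10^6 = 0.383 K.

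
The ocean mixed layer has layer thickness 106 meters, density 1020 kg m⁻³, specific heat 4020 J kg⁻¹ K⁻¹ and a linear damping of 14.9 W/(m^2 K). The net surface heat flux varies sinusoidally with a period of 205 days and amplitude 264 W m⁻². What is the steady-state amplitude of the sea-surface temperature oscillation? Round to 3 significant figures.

Areal heat capacity C = ρ c_p D = 1020 × 4020 × 106 = 4.35×10^8 J/(m²·K).
Angular frequency ω = 2π / T = 2π / 1.77×10^7 s = 3.55×10^-7 s⁻¹.
√((Cω)² + λ²) = √((154)² + 14.9²) = 155 W/(m²·K).
Amplitude A = F₀ / √((Cω)²+λ²) = 264 / 155 = 1.70 K.

1.70 K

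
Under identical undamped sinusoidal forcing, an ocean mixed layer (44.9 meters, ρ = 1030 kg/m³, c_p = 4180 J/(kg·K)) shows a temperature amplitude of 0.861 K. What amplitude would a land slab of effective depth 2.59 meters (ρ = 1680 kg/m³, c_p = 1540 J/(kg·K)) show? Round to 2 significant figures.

C_ocean = 1.93×10^8 J/(m²·K); C_land = 6.70×10^6 J/(m²·K).
A ∝ 1/C ⇒ A_land = A_ocean × C_ocean/C_land = 0.861 × 28.8 = 24.8 K.

25 K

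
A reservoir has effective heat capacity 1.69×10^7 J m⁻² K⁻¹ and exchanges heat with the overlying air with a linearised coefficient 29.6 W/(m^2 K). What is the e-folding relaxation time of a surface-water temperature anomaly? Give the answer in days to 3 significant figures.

6.61 days

Areal heat capacity C = 1.69×10^7 J m⁻² K⁻¹ (given).
Relaxation time τ = C / λ = 1.69×10^7 / 29.6 = 5.71×10^5 s.
In days: 5.71×10^5 s / (86400 s/day) = 6.61 days.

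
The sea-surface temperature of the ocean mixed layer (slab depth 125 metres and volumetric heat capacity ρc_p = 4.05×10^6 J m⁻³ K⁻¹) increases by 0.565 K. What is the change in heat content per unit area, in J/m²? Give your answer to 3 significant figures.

Areal heat capacity C = ρc_p × D = 4.05×10^6 × 125 = 5.06×10^8 J/(m^2 K).
ΔQ = C ΔT = 5.06×10^8 × 0.565 = 2.86×10^8 J/m².

2.86×10^8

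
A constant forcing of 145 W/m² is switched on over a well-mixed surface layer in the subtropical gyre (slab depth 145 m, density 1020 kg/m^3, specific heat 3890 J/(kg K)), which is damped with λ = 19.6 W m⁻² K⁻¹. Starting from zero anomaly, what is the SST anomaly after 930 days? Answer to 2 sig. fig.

Areal heat capacity C = ρ c_p D = 1020 × 3890 × 145 = 5.75×10^8 J/(m^2 K).
τ = C / λ = 5.75×10^8 / 19.6 = 2.94×10^7 s.
Equilibrium anomaly ΔT_eq = F / λ = 145 / 19.6 = 7.40 K.
t = 930 days = 8.04×10^7 s, so t/τ = 2.74.
ΔT(t) = ΔT_eq (1 − e^(−t/τ)) = 7.40 × (1 − e^−2.74) = 6.92 K.

6.9 K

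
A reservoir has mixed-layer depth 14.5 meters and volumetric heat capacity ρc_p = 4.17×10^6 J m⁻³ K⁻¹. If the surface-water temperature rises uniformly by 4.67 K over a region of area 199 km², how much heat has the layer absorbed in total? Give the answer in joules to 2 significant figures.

5.6×10^16 J

Areal heat capacity C = ρc_p × D = 4.17×10^6 × 14.5 = 6.05×10^7 J/(m²·K).
Heat per unit area: q = C ΔT = 6.05×10^7 × 4.67 = 2.82×10^8 J/m².
Total heat: Q = q × A = 2.82×10^8 × (199 × 10⁶ m²) = 5.62×10^16 J.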